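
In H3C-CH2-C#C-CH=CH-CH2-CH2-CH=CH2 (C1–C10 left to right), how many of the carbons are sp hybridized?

2

C1: sp3
C2: sp3
C3: sp ✓
C4: sp ✓
C5: sp2
C6: sp2
C7: sp3
C8: sp3
C9: sp2
C10: sp2
C3, C4 → 2 sp carbons.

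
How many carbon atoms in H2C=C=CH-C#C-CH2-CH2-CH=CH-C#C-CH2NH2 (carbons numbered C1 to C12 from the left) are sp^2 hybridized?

4

C1: sp2 ✓
C2: sp
C3: sp2 ✓
C4: sp
C5: sp
C6: sp3
C7: sp3
C8: sp2 ✓
C9: sp2 ✓
C10: sp
C11: sp
C12: sp3
C1, C3, C8, C9 → 4 sp2 carbons.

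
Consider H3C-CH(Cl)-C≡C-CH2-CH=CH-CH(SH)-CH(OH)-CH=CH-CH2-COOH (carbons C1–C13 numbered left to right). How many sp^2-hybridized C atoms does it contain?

C1: sp3
C2: sp3
C3: sp
C4: sp
C5: sp3
C6: sp2 ✓
C7: sp2 ✓
C8: sp3
C9: sp3
C10: sp2 ✓
C11: sp2 ✓
C12: sp3
C13: sp2 ✓
C6, C7, C10, C11, C13 → 5 sp2 carbons.

5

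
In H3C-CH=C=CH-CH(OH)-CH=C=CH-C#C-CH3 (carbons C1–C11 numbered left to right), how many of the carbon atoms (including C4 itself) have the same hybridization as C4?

C4 is sp2 (one π bond).
C1: sp3
C2: sp2 ✓
C3: sp
C4: sp2 ✓
C5: sp3
C6: sp2 ✓
C7: sp
C8: sp2 ✓
C9: sp
C10: sp
C11: sp3
4 carbons are sp2.

4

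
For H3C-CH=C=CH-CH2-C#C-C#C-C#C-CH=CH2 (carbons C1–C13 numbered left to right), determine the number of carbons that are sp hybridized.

7

C1: sp3
C2: sp2
C3: sp ✓
C4: sp2
C5: sp3
C6: sp ✓
C7: sp ✓
C8: sp ✓
C9: sp ✓
C10: sp ✓
C11: sp ✓
C12: sp2
C13: sp2
C3, C6, C7, C8, C9, C10, C11 → 7 sp carbons.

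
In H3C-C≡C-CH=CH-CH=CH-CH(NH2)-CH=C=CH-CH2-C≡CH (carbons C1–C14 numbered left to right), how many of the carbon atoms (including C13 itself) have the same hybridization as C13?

5

C13 is sp (two π bonds).
C1: sp3
C2: sp ✓
C3: sp ✓
C4: sp2
C5: sp2
C6: sp2
C7: sp2
C8: sp3
C9: sp2
C10: sp ✓
C11: sp2
C12: sp3
C13: sp ✓
C14: sp ✓
5 carbons are sp.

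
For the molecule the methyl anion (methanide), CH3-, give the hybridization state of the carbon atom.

sp³

Three σ bonds + one lone pair = steric number 4 → sp3, pyramidal.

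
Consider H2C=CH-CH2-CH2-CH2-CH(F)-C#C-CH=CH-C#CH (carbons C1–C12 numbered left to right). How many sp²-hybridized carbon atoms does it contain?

4

C1: sp2 ✓
C2: sp2 ✓
C3: sp3
C4: sp3
C5: sp3
C6: sp3
C7: sp
C8: sp
C9: sp2 ✓
C10: sp2 ✓
C11: sp
C12: sp
C1, C2, C9, C10 → 4 sp2 carbons.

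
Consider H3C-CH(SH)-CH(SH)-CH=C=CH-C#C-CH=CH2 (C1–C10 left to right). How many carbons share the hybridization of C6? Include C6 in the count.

C6 is sp2 (one π bond).
C1: sp3
C2: sp3
C3: sp3
C4: sp2 ✓
C5: sp
C6: sp2 ✓
C7: sp
C8: sp
C9: sp2 ✓
C10: sp2 ✓
4 carbons are sp2.

4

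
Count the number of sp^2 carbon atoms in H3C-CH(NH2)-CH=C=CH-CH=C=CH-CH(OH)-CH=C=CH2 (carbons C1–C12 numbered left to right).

C1: sp3
C2: sp3
C3: sp2 ✓
C4: sp
C5: sp2 ✓
C6: sp2 ✓
C7: sp
C8: sp2 ✓
C9: sp3
C10: sp2 ✓
C11: sp
C12: sp2 ✓
C3, C5, C6, C8, C10, C12 → 6 sp2 carbons.

6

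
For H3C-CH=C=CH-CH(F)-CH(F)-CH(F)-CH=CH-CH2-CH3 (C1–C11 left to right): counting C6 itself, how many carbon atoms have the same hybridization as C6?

6

C6 is sp3 (only σ bonds).
C1: sp3 ✓
C2: sp2
C3: sp
C4: sp2
C5: sp3 ✓
C6: sp3 ✓
C7: sp3 ✓
C8: sp2
C9: sp2
C10: sp3 ✓
C11: sp3 ✓
6 carbons are sp3.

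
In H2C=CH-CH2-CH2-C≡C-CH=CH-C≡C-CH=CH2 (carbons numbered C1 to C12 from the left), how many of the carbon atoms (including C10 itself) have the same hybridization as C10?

C10 is sp (two π bonds).
C1: sp2
C2: sp2
C3: sp3
C4: sp3
C5: sp ✓
C6: sp ✓
C7: sp2
C8: sp2
C9: sp ✓
C10: sp ✓
C11: sp2
C12: sp2
4 carbons are sp.

4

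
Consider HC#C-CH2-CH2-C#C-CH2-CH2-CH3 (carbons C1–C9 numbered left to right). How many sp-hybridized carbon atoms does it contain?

4

C1: sp ✓
C2: sp ✓
C3: sp3
C4: sp3
C5: sp ✓
C6: sp ✓
C7: sp3
C8: sp3
C9: sp3
C1, C2, C5, C6 → 4 sp carbons.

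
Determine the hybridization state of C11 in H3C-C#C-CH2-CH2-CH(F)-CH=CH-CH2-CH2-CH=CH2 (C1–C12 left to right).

C11: 3 σ bonds, plus one π bond; 3 regions of electron density → sp2.

sp^2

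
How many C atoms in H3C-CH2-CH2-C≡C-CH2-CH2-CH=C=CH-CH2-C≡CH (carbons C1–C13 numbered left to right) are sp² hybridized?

C1: sp3
C2: sp3
C3: sp3
C4: sp
C5: sp
C6: sp3
C7: sp3
C8: sp2 ✓
C9: sp
C10: sp2 ✓
C11: sp3
C12: sp
C13: sp
C8, C10 → 2 sp2 carbons.

2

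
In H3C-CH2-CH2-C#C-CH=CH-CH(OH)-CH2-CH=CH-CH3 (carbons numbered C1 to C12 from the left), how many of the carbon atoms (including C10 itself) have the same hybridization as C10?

C10 is sp2 (one π bond).
C1: sp3
C2: sp3
C3: sp3
C4: sp
C5: sp
C6: sp2 ✓
C7: sp2 ✓
C8: sp3
C9: sp3
C10: sp2 ✓
C11: sp2 ✓
C12: sp3
4 carbons are sp2.

4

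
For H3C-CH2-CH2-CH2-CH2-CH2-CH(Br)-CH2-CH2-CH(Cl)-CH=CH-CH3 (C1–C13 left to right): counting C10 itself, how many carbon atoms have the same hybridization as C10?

C10 is sp3 (only σ bonds).
C1: sp3 ✓
C2: sp3 ✓
C3: sp3 ✓
C4: sp3 ✓
C5: sp3 ✓
C6: sp3 ✓
C7: sp3 ✓
C8: sp3 ✓
C9: sp3 ✓
C10: sp3 ✓
C11: sp2
C12: sp2
C13: sp3 ✓
11 carbons are sp3.

11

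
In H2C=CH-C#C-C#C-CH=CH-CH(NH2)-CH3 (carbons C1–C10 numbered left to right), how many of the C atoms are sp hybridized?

C1: sp2
C2: sp2
C3: sp ✓
C4: sp ✓
C5: sp ✓
C6: sp ✓
C7: sp2
C8: sp2
C9: sp3
C10: sp3
C3, C4, C5, C6 → 4 sp carbons.

4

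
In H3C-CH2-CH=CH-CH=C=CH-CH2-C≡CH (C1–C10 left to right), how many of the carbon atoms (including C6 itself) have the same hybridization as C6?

3

C6 is sp (two π bonds).
C1: sp3
C2: sp3
C3: sp2
C4: sp2
C5: sp2
C6: sp ✓
C7: sp2
C8: sp3
C9: sp ✓
C10: sp ✓
3 carbons are sp.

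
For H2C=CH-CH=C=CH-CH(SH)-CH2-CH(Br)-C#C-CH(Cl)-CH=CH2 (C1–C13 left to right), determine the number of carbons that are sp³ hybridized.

4

C1: sp2
C2: sp2
C3: sp2
C4: sp
C5: sp2
C6: sp3 ✓
C7: sp3 ✓
C8: sp3 ✓
C9: sp
C10: sp
C11: sp3 ✓
C12: sp2
C13: sp2
C6, C7, C8, C11 → 4 sp3 carbons.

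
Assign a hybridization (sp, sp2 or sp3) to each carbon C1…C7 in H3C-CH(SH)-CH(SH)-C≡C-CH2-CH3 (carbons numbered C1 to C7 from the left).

C1 sp3, C2 sp3, C3 sp3, C4 sp, C5 sp, C6 sp3, C7 sp3

C1 is sp3: 4 σ bonds, 4 electron-density regions.
C2 has 4 σ bonds: steric number 4 → sp3.
C3 carries 4 σ bonds, giving a steric number of 4, so it is sp3.
C4 carries 2 σ bonds, plus two π bonds, giving a steric number of 2, so it is sp.
C5: 2 σ bonds, plus two π bonds; 2 regions of electron density → sp.
C6 (4 σ bonds) has steric number 4: sp3.
C7 (4 σ bonds) has steric number 4: sp3.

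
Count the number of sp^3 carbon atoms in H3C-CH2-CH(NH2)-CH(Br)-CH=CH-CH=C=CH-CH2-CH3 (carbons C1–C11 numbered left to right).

6

C1: sp3 ✓
C2: sp3 ✓
C3: sp3 ✓
C4: sp3 ✓
C5: sp2
C6: sp2
C7: sp2
C8: sp
C9: sp2
C10: sp3 ✓
C11: sp3 ✓
C1, C2, C3, C4, C10, C11 → 6 sp3 carbons.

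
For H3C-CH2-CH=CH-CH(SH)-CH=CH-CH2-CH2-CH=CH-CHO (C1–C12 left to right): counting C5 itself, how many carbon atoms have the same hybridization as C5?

5

C5 is sp3 (only σ bonds).
C1: sp3 ✓
C2: sp3 ✓
C3: sp2
C4: sp2
C5: sp3 ✓
C6: sp2
C7: sp2
C8: sp3 ✓
C9: sp3 ✓
C10: sp2
C11: sp2
C12: sp2
5 carbons are sp3.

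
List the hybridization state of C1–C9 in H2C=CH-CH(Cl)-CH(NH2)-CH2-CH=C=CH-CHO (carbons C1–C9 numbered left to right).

C1 sp2, C2 sp2, C3 sp3, C4 sp3, C5 sp3, C6 sp2, C7 sp, C8 sp2, C9 sp2

C1 carries 3 σ bonds, plus one π bond, giving a steric number of 3, so it is sp2.
C2 carries 3 σ bonds, plus one π bond, giving a steric number of 3, so it is sp2.
C3 is sp3: 4 σ bonds, 4 electron-density regions.
C4: 4 σ bonds; 4 regions of electron density → sp3.
C5: 4 σ bonds; 4 regions of electron density → sp3.
C6 is sp2: 3 σ bonds, plus one π bond, 3 electron-density regions.
C7 (2 σ bonds, plus two π bonds) has steric number 2: sp.
C8 has 3 σ bonds, plus one π bond: steric number 3 → sp2.
C9: 3 σ bonds, plus one π bond; 3 regions of electron density → sp2.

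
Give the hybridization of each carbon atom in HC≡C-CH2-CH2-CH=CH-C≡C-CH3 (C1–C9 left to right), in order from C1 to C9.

C1 — 2 σ bonds, plus two π bonds. Steric number 2, so sp.
C2 has 2 σ bonds, plus two π bonds: steric number 2 → sp.
C3 (4 σ bonds) has steric number 4: sp3.
C4: 4 σ bonds; 4 regions of electron density → sp3.
C5 — 3 σ bonds, plus one π bond. Steric number 3, so sp2.
C6 is sp2: 3 σ bonds, plus one π bond, 3 electron-density regions.
C7: 2 σ bonds, plus two π bonds; 2 regions of electron density → sp.
C8 is sp: 2 σ bonds, plus two π bonds, 2 electron-density regions.
C9 — 4 σ bonds. Steric number 4, so sp3.

C1 sp, C2 sp, C3 sp3, C4 sp3, C5 sp2, C6 sp2, C7 sp, C8 sp, C9 sp3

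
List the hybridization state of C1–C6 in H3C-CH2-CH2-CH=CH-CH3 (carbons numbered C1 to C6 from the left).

C1: 4 σ bonds; 4 regions of electron density → sp3.
C2: 4 σ bonds — 4 electron domains, sp3.
C3 — 4 σ bonds. Steric number 4, so sp3.
C4 carries 3 σ bonds, plus one π bond, giving a steric number of 3, so it is sp2.
C5 is sp2: 3 σ bonds, plus one π bond, 3 electron-density regions.
C6 is sp3: 4 σ bonds, 4 electron-density regions.

C1 sp3, C2 sp3, C3 sp3, C4 sp2, C5 sp2, C6 sp3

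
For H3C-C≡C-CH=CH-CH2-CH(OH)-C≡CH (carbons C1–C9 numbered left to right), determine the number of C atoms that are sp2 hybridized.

2

C1: sp3
C2: sp
C3: sp
C4: sp2 ✓
C5: sp2 ✓
C6: sp3
C7: sp3
C8: sp
C9: sp
C4, C5 → 2 sp2 carbons.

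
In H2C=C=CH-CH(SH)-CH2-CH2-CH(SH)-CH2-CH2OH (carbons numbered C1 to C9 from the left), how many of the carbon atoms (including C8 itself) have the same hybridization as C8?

C8 is sp3 (only σ bonds).
C1: sp2
C2: sp
C3: sp2
C4: sp3 ✓
C5: sp3 ✓
C6: sp3 ✓
C7: sp3 ✓
C8: sp3 ✓
C9: sp3 ✓
6 carbons are sp3.

6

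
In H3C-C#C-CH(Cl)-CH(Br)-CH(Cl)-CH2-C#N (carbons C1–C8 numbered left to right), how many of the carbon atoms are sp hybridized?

3

C1: sp3
C2: sp ✓
C3: sp ✓
C4: sp3
C5: sp3
C6: sp3
C7: sp3
C8: sp ✓
C2, C3, C8 → 3 sp carbons.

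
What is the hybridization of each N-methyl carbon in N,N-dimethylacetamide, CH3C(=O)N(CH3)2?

sp^3

Each N-methyl carbon — 4 σ bonds. Steric number 4, so sp3.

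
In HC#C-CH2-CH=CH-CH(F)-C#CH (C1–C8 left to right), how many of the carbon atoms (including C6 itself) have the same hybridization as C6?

2

C6 is sp3 (only σ bonds).
C1: sp
C2: sp
C3: sp3 ✓
C4: sp2
C5: sp2
C6: sp3 ✓
C7: sp
C8: sp
2 carbons are sp3.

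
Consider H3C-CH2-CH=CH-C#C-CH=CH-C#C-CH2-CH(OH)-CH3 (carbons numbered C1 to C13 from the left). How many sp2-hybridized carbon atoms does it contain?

4

C1: sp3
C2: sp3
C3: sp2 ✓
C4: sp2 ✓
C5: sp
C6: sp
C7: sp2 ✓
C8: sp2 ✓
C9: sp
C10: sp
C11: sp3
C12: sp3
C13: sp3
C3, C4, C7, C8 → 4 sp2 carbons.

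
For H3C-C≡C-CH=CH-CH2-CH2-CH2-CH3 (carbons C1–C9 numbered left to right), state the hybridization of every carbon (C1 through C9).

C1 sp3, C2 sp, C3 sp, C4 sp2, C5 sp2, C6 sp3, C7 sp3, C8 sp3, C9 sp3

C1 (4 σ bonds) has steric number 4: sp3.
C2 — 2 σ bonds, plus two π bonds. Steric number 2, so sp.
C3 is sp: 2 σ bonds, plus two π bonds, 2 electron-density regions.
C4 (3 σ bonds, plus one π bond) has steric number 3: sp2.
C5: 3 σ bonds, plus one π bond; 3 regions of electron density → sp2.
C6: 4 σ bonds; 4 regions of electron density → sp3.
C7 is sp3: 4 σ bonds, 4 electron-density regions.
C8 has 4 σ bonds: steric number 4 → sp3.
C9 carries 4 σ bonds, giving a steric number of 4, so it is sp3.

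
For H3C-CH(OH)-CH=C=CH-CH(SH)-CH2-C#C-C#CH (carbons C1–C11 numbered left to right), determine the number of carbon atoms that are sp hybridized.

C1: sp3
C2: sp3
C3: sp2
C4: sp ✓
C5: sp2
C6: sp3
C7: sp3
C8: sp ✓
C9: sp ✓
C10: sp ✓
C11: sp ✓
C4, C8, C9, C10, C11 → 5 sp carbons.

5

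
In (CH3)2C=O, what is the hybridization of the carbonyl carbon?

The carbonyl carbon is sp2: 3 σ bonds, plus one π bond, 3 electron-density regions.

sp^2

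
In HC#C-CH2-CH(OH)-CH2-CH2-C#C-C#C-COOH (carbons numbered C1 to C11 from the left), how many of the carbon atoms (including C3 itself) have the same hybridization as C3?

C3 is sp3 (only σ bonds).
C1: sp
C2: sp
C3: sp3 ✓
C4: sp3 ✓
C5: sp3 ✓
C6: sp3 ✓
C7: sp
C8: sp
C9: sp
C10: sp
C11: sp2
4 carbons are sp3.

4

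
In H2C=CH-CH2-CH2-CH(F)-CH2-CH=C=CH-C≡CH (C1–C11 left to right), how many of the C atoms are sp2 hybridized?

4

C1: sp2 ✓
C2: sp2 ✓
C3: sp3
C4: sp3
C5: sp3
C6: sp3
C7: sp2 ✓
C8: sp
C9: sp2 ✓
C10: sp
C11: sp
C1, C2, C7, C9 → 4 sp2 carbons.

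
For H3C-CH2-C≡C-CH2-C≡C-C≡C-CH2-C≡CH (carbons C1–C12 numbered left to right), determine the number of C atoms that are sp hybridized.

8

C1: sp3
C2: sp3
C3: sp ✓
C4: sp ✓
C5: sp3
C6: sp ✓
C7: sp ✓
C8: sp ✓
C9: sp ✓
C10: sp3
C11: sp ✓
C12: sp ✓
C3, C4, C6, C7, C8, C9, C11, C12 → 8 sp carbons.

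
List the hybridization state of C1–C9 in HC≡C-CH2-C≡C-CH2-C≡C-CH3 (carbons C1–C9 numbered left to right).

C1 has 2 σ bonds, plus two π bonds: steric number 2 → sp.
C2 (2 σ bonds, plus two π bonds) has steric number 2: sp.
C3: 4 σ bonds; 4 regions of electron density → sp3.
C4 — 2 σ bonds, plus two π bonds. Steric number 2, so sp.
C5 (2 σ bonds, plus two π bonds) has steric number 2: sp.
C6 — 4 σ bonds. Steric number 4, so sp3.
C7 is sp: 2 σ bonds, plus two π bonds, 2 electron-density regions.
C8: 2 σ bonds, plus two π bonds — 2 electron domains, sp.
C9: 4 σ bonds — 4 electron domains, sp3.

C1 sp, C2 sp, C3 sp3, C4 sp, C5 sp, C6 sp3, C7 sp, C8 sp, C9 sp3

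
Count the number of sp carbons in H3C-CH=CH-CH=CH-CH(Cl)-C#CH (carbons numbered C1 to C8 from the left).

2

C1: sp3
C2: sp2
C3: sp2
C4: sp2
C5: sp2
C6: sp3
C7: sp ✓
C8: sp ✓
C7, C8 → 2 sp carbons.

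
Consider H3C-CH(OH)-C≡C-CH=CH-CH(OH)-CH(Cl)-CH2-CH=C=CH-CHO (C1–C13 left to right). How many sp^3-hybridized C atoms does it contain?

C1: sp3 ✓
C2: sp3 ✓
C3: sp
C4: sp
C5: sp2
C6: sp2
C7: sp3 ✓
C8: sp3 ✓
C9: sp3 ✓
C10: sp2
C11: sp
C12: sp2
C13: sp2
C1, C2, C7, C8, C9 → 5 sp3 carbons.

5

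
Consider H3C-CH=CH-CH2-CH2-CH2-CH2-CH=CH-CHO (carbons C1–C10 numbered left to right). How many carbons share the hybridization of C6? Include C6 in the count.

C6 is sp3 (only σ bonds).
C1: sp3 ✓
C2: sp2
C3: sp2
C4: sp3 ✓
C5: sp3 ✓
C6: sp3 ✓
C7: sp3 ✓
C8: sp2
C9: sp2
C10: sp2
5 carbons are sp3.

5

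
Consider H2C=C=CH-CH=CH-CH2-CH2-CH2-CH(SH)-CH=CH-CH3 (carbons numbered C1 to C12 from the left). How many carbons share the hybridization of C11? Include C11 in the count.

6

C11 is sp2 (one π bond).
C1: sp2 ✓
C2: sp
C3: sp2 ✓
C4: sp2 ✓
C5: sp2 ✓
C6: sp3
C7: sp3
C8: sp3
C9: sp3
C10: sp2 ✓
C11: sp2 ✓
C12: sp3
6 carbons are sp2.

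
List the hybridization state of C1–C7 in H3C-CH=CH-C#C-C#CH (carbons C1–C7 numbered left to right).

C1 sp3, C2 sp2, C3 sp2, C4 sp, C5 sp, C6 sp, C7 sp

C1 carries 4 σ bonds, giving a steric number of 4, so it is sp3.
C2: 3 σ bonds, plus one π bond — 3 electron domains, sp2.
C3: 3 σ bonds, plus one π bond — 3 electron domains, sp2.
C4: 2 σ bonds, plus two π bonds; 2 regions of electron density → sp.
C5 carries 2 σ bonds, plus two π bonds, giving a steric number of 2, so it is sp.
C6 carries 2 σ bonds, plus two π bonds, giving a steric number of 2, so it is sp.
C7: 2 σ bonds, plus two π bonds; 2 regions of electron density → sp.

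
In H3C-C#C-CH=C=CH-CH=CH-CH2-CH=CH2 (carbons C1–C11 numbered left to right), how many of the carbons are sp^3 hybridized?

2

C1: sp3 ✓
C2: sp
C3: sp
C4: sp2
C5: sp
C6: sp2
C7: sp2
C8: sp2
C9: sp3 ✓
C10: sp2
C11: sp2
C1, C9 → 2 sp3 carbons.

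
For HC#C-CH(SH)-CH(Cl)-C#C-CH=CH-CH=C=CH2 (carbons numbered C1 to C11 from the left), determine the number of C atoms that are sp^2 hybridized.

4

C1: sp
C2: sp
C3: sp3
C4: sp3
C5: sp
C6: sp
C7: sp2 ✓
C8: sp2 ✓
C9: sp2 ✓
C10: sp
C11: sp2 ✓
C7, C8, C9, C11 → 4 sp2 carbons.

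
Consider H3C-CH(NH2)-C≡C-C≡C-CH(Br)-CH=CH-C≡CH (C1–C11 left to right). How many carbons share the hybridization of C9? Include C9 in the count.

C9 is sp2 (one π bond).
C1: sp3
C2: sp3
C3: sp
C4: sp
C5: sp
C6: sp
C7: sp3
C8: sp2 ✓
C9: sp2 ✓
C10: sp
C11: sp
2 carbons are sp2.

2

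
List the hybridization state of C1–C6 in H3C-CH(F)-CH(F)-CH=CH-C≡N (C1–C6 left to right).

C1: 4 σ bonds; 4 regions of electron density → sp3.
C2 is sp3: 4 σ bonds, 4 electron-density regions.
C3 (4 σ bonds) has steric number 4: sp3.
C4: 3 σ bonds, plus one π bond; 3 regions of electron density → sp2.
C5: 3 σ bonds, plus one π bond; 3 regions of electron density → sp2.
C6: 2 σ bonds, plus two π bonds — 2 electron domains, sp.

C1 sp3, C2 sp3, C3 sp3, C4 sp2, C5 sp2, C6 sp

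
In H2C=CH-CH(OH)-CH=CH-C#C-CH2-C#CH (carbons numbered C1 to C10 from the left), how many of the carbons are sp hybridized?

4

C1: sp2
C2: sp2
C3: sp3
C4: sp2
C5: sp2
C6: sp ✓
C7: sp ✓
C8: sp3
C9: sp ✓
C10: sp ✓
C6, C7, C9, C10 → 4 sp carbons.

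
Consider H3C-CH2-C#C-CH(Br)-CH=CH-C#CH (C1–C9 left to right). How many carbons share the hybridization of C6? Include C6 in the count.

C6 is sp2 (one π bond).
C1: sp3
C2: sp3
C3: sp
C4: sp
C5: sp3
C6: sp2 ✓
C7: sp2 ✓
C8: sp
C9: sp
2 carbons are sp2.

2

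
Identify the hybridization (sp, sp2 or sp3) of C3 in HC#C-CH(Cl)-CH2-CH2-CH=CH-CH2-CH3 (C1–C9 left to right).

C3 — 4 σ bonds. Steric number 4, so sp3.

sp^3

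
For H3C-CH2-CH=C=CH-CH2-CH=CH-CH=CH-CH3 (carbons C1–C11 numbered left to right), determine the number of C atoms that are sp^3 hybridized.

4

C1: sp3 ✓
C2: sp3 ✓
C3: sp2
C4: sp
C5: sp2
C6: sp3 ✓
C7: sp2
C8: sp2
C9: sp2
C10: sp2
C11: sp3 ✓
C1, C2, C6, C11 → 4 sp3 carbons.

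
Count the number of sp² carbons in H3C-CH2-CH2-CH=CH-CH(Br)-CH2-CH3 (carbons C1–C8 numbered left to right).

C1: sp3
C2: sp3
C3: sp3
C4: sp2 ✓
C5: sp2 ✓
C6: sp3
C7: sp3
C8: sp3
C4, C5 → 2 sp2 carbons.

2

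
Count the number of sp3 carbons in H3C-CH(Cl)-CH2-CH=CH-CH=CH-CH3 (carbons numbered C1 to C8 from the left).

4

C1: sp3 ✓
C2: sp3 ✓
C3: sp3 ✓
C4: sp2
C5: sp2
C6: sp2
C7: sp2
C8: sp3 ✓
C1, C2, C3, C8 → 4 sp3 carbons.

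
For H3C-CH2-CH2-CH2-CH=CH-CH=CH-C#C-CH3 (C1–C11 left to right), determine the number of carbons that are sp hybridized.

2

C1: sp3
C2: sp3
C3: sp3
C4: sp3
C5: sp2
C6: sp2
C7: sp2
C8: sp2
C9: sp ✓
C10: sp ✓
C11: sp3
C9, C10 → 2 sp carbons.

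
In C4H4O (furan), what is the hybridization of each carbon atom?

Each carbon atom carries 3 σ bonds, plus one π bond, giving a steric number of 3, so it is sp2.

sp²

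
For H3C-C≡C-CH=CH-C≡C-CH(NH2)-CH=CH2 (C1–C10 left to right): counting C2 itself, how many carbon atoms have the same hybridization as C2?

4

C2 is sp (two π bonds).
C1: sp3
C2: sp ✓
C3: sp ✓
C4: sp2
C5: sp2
C6: sp ✓
C7: sp ✓
C8: sp3
C9: sp2
C10: sp2
4 carbons are sp.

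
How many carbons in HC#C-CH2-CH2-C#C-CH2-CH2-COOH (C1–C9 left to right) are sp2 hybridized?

C1: sp
C2: sp
C3: sp3
C4: sp3
C5: sp
C6: sp
C7: sp3
C8: sp3
C9: sp2 ✓
C9 → 1 sp2 carbon.

1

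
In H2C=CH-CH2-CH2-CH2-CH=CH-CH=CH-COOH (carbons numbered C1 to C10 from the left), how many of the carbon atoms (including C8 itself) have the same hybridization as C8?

7

C8 is sp2 (one π bond).
C1: sp2 ✓
C2: sp2 ✓
C3: sp3
C4: sp3
C5: sp3
C6: sp2 ✓
C7: sp2 ✓
C8: sp2 ✓
C9: sp2 ✓
C10: sp2 ✓
7 carbons are sp2.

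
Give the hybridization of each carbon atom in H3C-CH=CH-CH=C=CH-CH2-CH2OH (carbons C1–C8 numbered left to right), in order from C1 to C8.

C1 (4 σ bonds) has steric number 4: sp3.
C2 (3 σ bonds, plus one π bond) has steric number 3: sp2.
C3: 3 σ bonds, plus one π bond; 3 regions of electron density → sp2.
C4 carries 3 σ bonds, plus one π bond, giving a steric number of 3, so it is sp2.
C5: 2 σ bonds, plus two π bonds — 2 electron domains, sp.
C6 carries 3 σ bonds, plus one π bond, giving a steric number of 3, so it is sp2.
C7: 4 σ bonds; 4 regions of electron density → sp3.
C8: 4 σ bonds; 4 regions of electron density → sp3.

C1 sp3, C2 sp2, C3 sp2, C4 sp2, C5 sp, C6 sp2, C7 sp3, C8 sp3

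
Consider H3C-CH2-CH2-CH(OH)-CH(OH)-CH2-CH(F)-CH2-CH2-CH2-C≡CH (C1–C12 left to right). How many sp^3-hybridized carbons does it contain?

C1: sp3 ✓
C2: sp3 ✓
C3: sp3 ✓
C4: sp3 ✓
C5: sp3 ✓
C6: sp3 ✓
C7: sp3 ✓
C8: sp3 ✓
C9: sp3 ✓
C10: sp3 ✓
C11: sp
C12: sp
C1, C2, C3, C4, C5, C6, C7, C8, C9, C10 → 10 sp3 carbons.

10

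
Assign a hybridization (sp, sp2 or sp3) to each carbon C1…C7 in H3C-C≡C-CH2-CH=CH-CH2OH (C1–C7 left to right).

C1 is sp3: 4 σ bonds, 4 electron-density regions.
C2: 2 σ bonds, plus two π bonds — 2 electron domains, sp.
C3 (2 σ bonds, plus two π bonds) has steric number 2: sp.
C4: 4 σ bonds — 4 electron domains, sp3.
C5 is sp2: 3 σ bonds, plus one π bond, 3 electron-density regions.
C6 — 3 σ bonds, plus one π bond. Steric number 3, so sp2.
C7 (4 σ bonds) has steric number 4: sp3.

C1 sp3, C2 sp, C3 sp, C4 sp3, C5 sp2, C6 sp2, C7 sp3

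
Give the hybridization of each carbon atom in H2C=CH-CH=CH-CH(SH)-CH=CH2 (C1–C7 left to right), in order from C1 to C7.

C1 (3 σ bonds, plus one π bond) has steric number 3: sp2.
C2: 3 σ bonds, plus one π bond; 3 regions of electron density → sp2.
C3 (3 σ bonds, plus one π bond) has steric number 3: sp2.
C4: 3 σ bonds, plus one π bond — 3 electron domains, sp2.
C5 is sp3: 4 σ bonds, 4 electron-density regions.
C6 carries 3 σ bonds, plus one π bond, giving a steric number of 3, so it is sp2.
C7 is sp2: 3 σ bonds, plus one π bond, 3 electron-density regions.

C1 sp2, C2 sp2, C3 sp2, C4 sp2, C5 sp3, C6 sp2, C7 sp2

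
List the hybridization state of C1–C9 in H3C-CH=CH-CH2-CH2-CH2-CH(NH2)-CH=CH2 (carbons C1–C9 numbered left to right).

C1 sp3, C2 sp2, C3 sp2, C4 sp3, C5 sp3, C6 sp3, C7 sp3, C8 sp2, C9 sp2

C1 has 4 σ bonds: steric number 4 → sp3.
C2: 3 σ bonds, plus one π bond — 3 electron domains, sp2.
C3 has 3 σ bonds, plus one π bond: steric number 3 → sp2.
C4 has 4 σ bonds: steric number 4 → sp3.
C5 is sp3: 4 σ bonds, 4 electron-density regions.
C6: 4 σ bonds; 4 regions of electron density → sp3.
C7: 4 σ bonds — 4 electron domains, sp3.
C8: 3 σ bonds, plus one π bond; 3 regions of electron density → sp2.
C9: 3 σ bonds, plus one π bond — 3 electron domains, sp2.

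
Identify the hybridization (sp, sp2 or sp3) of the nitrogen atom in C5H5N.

N has two σ bonds and one lone pair in the ring plane (steric number 3 → sp2); its p orbital contributes one electron to the aromatic π system via the C=N double bond.

sp²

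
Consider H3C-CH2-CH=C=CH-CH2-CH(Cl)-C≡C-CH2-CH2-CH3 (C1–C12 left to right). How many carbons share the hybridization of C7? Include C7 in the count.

7

C7 is sp3 (only σ bonds).
C1: sp3 ✓
C2: sp3 ✓
C3: sp2
C4: sp
C5: sp2
C6: sp3 ✓
C7: sp3 ✓
C8: sp
C9: sp
C10: sp3 ✓
C11: sp3 ✓
C12: sp3 ✓
7 carbons are sp3.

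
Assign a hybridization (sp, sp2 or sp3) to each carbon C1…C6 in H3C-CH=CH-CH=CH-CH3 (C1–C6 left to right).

C1 (4 σ bonds) has steric number 4: sp3.
C2 — 3 σ bonds, plus one π bond. Steric number 3, so sp2.
C3 — 3 σ bonds, plus one π bond. Steric number 3, so sp2.
C4 has 3 σ bonds, plus one π bond: steric number 3 → sp2.
C5 (3 σ bonds, plus one π bond) has steric number 3: sp2.
C6 is sp3: 4 σ bonds, 4 electron-density regions.

C1 sp3, C2 sp2, C3 sp2, C4 sp2, C5 sp2, C6 sp3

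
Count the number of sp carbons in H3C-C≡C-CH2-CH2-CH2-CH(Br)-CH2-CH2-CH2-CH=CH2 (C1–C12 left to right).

C1: sp3
C2: sp ✓
C3: sp ✓
C4: sp3
C5: sp3
C6: sp3
C7: sp3
C8: sp3
C9: sp3
C10: sp3
C11: sp2
C12: sp2
C2, C3 → 2 sp carbons.

2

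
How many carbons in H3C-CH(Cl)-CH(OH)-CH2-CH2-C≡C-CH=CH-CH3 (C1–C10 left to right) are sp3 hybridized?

6

C1: sp3 ✓
C2: sp3 ✓
C3: sp3 ✓
C4: sp3 ✓
C5: sp3 ✓
C6: sp
C7: sp
C8: sp2
C9: sp2
C10: sp3 ✓
C1, C2, C3, C4, C5, C10 → 6 sp3 carbons.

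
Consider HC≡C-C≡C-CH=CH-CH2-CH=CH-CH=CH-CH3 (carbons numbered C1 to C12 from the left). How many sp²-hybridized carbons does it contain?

6

C1: sp
C2: sp
C3: sp
C4: sp
C5: sp2 ✓
C6: sp2 ✓
C7: sp3
C8: sp2 ✓
C9: sp2 ✓
C10: sp2 ✓
C11: sp2 ✓
C12: sp3
C5, C6, C8, C9, C10, C11 → 6 sp2 carbons.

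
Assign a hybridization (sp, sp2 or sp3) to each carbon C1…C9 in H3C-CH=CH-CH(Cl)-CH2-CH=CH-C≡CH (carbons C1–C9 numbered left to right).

C1 carries 4 σ bonds, giving a steric number of 4, so it is sp3.
C2: 3 σ bonds, plus one π bond; 3 regions of electron density → sp2.
C3: 3 σ bonds, plus one π bond — 3 electron domains, sp2.
C4: 4 σ bonds — 4 electron domains, sp3.
C5: 4 σ bonds — 4 electron domains, sp3.
C6 is sp2: 3 σ bonds, plus one π bond, 3 electron-density regions.
C7 has 3 σ bonds, plus one π bond: steric number 3 → sp2.
C8 — 2 σ bonds, plus two π bonds. Steric number 2, so sp.
C9 — 2 σ bonds, plus two π bonds. Steric number 2, so sp.

C1 sp3, C2 sp2, C3 sp2, C4 sp3, C5 sp3, C6 sp2, C7 sp2, C8 sp, C9 sp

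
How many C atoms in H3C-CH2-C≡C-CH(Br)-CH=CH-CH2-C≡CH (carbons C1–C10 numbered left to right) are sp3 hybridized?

C1: sp3 ✓
C2: sp3 ✓
C3: sp
C4: sp
C5: sp3 ✓
C6: sp2
C7: sp2
C8: sp3 ✓
C9: sp
C10: sp
C1, C2, C5, C8 → 4 sp3 carbons.

4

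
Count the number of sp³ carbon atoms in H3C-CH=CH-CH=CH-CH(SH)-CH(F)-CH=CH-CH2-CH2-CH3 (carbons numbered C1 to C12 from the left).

C1: sp3 ✓
C2: sp2
C3: sp2
C4: sp2
C5: sp2
C6: sp3 ✓
C7: sp3 ✓
C8: sp2
C9: sp2
C10: sp3 ✓
C11: sp3 ✓
C12: sp3 ✓
C1, C6, C7, C10, C11, C12 → 6 sp3 carbons.

6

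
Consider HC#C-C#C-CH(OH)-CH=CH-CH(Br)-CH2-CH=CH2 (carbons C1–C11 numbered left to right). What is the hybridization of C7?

sp^2

C7 has 3 σ bonds, plus one π bond: steric number 3 → sp2.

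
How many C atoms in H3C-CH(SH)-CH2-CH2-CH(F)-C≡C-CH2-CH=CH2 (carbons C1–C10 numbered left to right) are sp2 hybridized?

C1: sp3
C2: sp3
C3: sp3
C4: sp3
C5: sp3
C6: sp
C7: sp
C8: sp3
C9: sp2 ✓
C10: sp2 ✓
C9, C10 → 2 sp2 carbons.

2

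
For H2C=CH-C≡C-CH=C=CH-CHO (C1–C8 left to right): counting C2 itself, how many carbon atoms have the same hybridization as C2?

C2 is sp2 (one π bond).
C1: sp2 ✓
C2: sp2 ✓
C3: sp
C4: sp
C5: sp2 ✓
C6: sp
C7: sp2 ✓
C8: sp2 ✓
5 carbons are sp2.

5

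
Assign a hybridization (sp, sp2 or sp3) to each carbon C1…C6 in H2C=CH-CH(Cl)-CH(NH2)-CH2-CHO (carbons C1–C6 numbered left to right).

C1 sp2, C2 sp2, C3 sp3, C4 sp3, C5 sp3, C6 sp2

C1 has 3 σ bonds, plus one π bond: steric number 3 → sp2.
C2 is sp2: 3 σ bonds, plus one π bond, 3 electron-density regions.
C3 (4 σ bonds) has steric number 4: sp3.
C4 is sp3: 4 σ bonds, 4 electron-density regions.
C5 (4 σ bonds) has steric number 4: sp3.
C6 is sp2: 3 σ bonds, plus one π bond, 3 electron-density regions.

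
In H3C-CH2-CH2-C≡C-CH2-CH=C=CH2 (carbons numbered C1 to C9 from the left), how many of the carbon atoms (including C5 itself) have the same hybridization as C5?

C5 is sp (two π bonds).
C1: sp3
C2: sp3
C3: sp3
C4: sp ✓
C5: sp ✓
C6: sp3
C7: sp2
C8: sp ✓
C9: sp2
3 carbons are sp.

3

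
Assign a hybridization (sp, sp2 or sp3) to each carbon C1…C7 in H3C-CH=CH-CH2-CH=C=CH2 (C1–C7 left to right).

C1 sp3, C2 sp2, C3 sp2, C4 sp3, C5 sp2, C6 sp, C7 sp2

C1 has 4 σ bonds: steric number 4 → sp3.
C2 (3 σ bonds, plus one π bond) has steric number 3: sp2.
C3 carries 3 σ bonds, plus one π bond, giving a steric number of 3, so it is sp2.
C4: 4 σ bonds; 4 regions of electron density → sp3.
C5 is sp2: 3 σ bonds, plus one π bond, 3 electron-density regions.
C6 (2 σ bonds, plus two π bonds) has steric number 2: sp.
C7: 3 σ bonds, plus one π bond; 3 regions of electron density → sp2.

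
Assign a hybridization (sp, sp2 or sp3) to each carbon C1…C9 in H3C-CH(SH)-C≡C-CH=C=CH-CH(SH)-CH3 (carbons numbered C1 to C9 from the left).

C1 sp3, C2 sp3, C3 sp, C4 sp, C5 sp2, C6 sp, C7 sp2, C8 sp3, C9 sp3

C1 has 4 σ bonds: steric number 4 → sp3.
C2: 4 σ bonds; 4 regions of electron density → sp3.
C3: 2 σ bonds, plus two π bonds — 2 electron domains, sp.
C4: 2 σ bonds, plus two π bonds — 2 electron domains, sp.
C5 — 3 σ bonds, plus one π bond. Steric number 3, so sp2.
C6 carries 2 σ bonds, plus two π bonds, giving a steric number of 2, so it is sp.
C7 is sp2: 3 σ bonds, plus one π bond, 3 electron-density regions.
C8 has 4 σ bonds: steric number 4 → sp3.
C9: 4 σ bonds; 4 regions of electron density → sp3.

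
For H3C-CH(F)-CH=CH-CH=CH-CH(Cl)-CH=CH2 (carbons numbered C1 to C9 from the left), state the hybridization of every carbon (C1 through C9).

C1: 4 σ bonds; 4 regions of electron density → sp3.
C2 is sp3: 4 σ bonds, 4 electron-density regions.
C3 (3 σ bonds, plus one π bond) has steric number 3: sp2.
C4 — 3 σ bonds, plus one π bond. Steric number 3, so sp2.
C5 has 3 σ bonds, plus one π bond: steric number 3 → sp2.
C6 carries 3 σ bonds, plus one π bond, giving a steric number of 3, so it is sp2.
C7 has 4 σ bonds: steric number 4 → sp3.
C8 has 3 σ bonds, plus one π bond: steric number 3 → sp2.
C9: 3 σ bonds, plus one π bond; 3 regions of electron density → sp2.

C1 sp3, C2 sp3, C3 sp2, C4 sp2, C5 sp2, C6 sp2, C7 sp3, C8 sp2, C9 sp2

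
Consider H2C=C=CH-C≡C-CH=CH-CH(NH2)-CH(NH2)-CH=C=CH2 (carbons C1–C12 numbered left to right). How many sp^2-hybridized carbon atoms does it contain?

C1: sp2 ✓
C2: sp
C3: sp2 ✓
C4: sp
C5: sp
C6: sp2 ✓
C7: sp2 ✓
C8: sp3
C9: sp3
C10: sp2 ✓
C11: sp
C12: sp2 ✓
C1, C3, C6, C7, C10, C12 → 6 sp2 carbons.

6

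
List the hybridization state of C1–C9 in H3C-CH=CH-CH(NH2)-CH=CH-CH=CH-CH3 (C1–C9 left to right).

C1 — 4 σ bonds. Steric number 4, so sp3.
C2 is sp2: 3 σ bonds, plus one π bond, 3 electron-density regions.
C3 has 3 σ bonds, plus one π bond: steric number 3 → sp2.
C4 is sp3: 4 σ bonds, 4 electron-density regions.
C5: 3 σ bonds, plus one π bond; 3 regions of electron density → sp2.
C6 is sp2: 3 σ bonds, plus one π bond, 3 electron-density regions.
C7: 3 σ bonds, plus one π bond — 3 electron domains, sp2.
C8: 3 σ bonds, plus one π bond — 3 electron domains, sp2.
C9: 4 σ bonds — 4 electron domains, sp3.

C1 sp3, C2 sp2, C3 sp2, C4 sp3, C5 sp2, C6 sp2, C7 sp2, C8 sp2, C9 sp3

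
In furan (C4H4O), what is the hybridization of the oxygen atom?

One O lone pair is in the aromatic π system (p orbital), the other is in an sp2 hybrid in the ring plane; O has two σ bonds + one in-plane lone pair → sp2.

sp²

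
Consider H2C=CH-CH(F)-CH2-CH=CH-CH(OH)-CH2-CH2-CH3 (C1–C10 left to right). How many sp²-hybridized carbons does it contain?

C1: sp2 ✓
C2: sp2 ✓
C3: sp3
C4: sp3
C5: sp2 ✓
C6: sp2 ✓
C7: sp3
C8: sp3
C9: sp3
C10: sp3
C1, C2, C5, C6 → 4 sp2 carbons.

4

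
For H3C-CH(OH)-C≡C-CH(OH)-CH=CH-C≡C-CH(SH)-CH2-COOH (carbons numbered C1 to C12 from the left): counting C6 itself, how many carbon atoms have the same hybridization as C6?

C6 is sp2 (one π bond).
C1: sp3
C2: sp3
C3: sp
C4: sp
C5: sp3
C6: sp2 ✓
C7: sp2 ✓
C8: sp
C9: sp
C10: sp3
C11: sp3
C12: sp2 ✓
3 carbons are sp2.

3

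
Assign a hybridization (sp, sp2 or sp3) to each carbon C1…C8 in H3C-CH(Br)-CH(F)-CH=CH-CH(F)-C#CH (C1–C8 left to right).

C1 carries 4 σ bonds, giving a steric number of 4, so it is sp3.
C2 — 4 σ bonds. Steric number 4, so sp3.
C3 is sp3: 4 σ bonds, 4 electron-density regions.
C4: 3 σ bonds, plus one π bond; 3 regions of electron density → sp2.
C5 carries 3 σ bonds, plus one π bond, giving a steric number of 3, so it is sp2.
C6 has 4 σ bonds: steric number 4 → sp3.
C7 is sp: 2 σ bonds, plus two π bonds, 2 electron-density regions.
C8: 2 σ bonds, plus two π bonds; 2 regions of electron density → sp.

C1 sp3, C2 sp3, C3 sp3, C4 sp2, C5 sp2, C6 sp3, C7 sp, C8 sp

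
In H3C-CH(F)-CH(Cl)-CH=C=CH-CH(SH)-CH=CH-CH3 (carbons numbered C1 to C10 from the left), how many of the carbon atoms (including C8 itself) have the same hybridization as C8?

4

C8 is sp2 (one π bond).
C1: sp3
C2: sp3
C3: sp3
C4: sp2 ✓
C5: sp
C6: sp2 ✓
C7: sp3
C8: sp2 ✓
C9: sp2 ✓
C10: sp3
4 carbons are sp2.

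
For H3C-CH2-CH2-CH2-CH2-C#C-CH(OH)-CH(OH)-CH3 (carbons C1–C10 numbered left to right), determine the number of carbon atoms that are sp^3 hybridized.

C1: sp3 ✓
C2: sp3 ✓
C3: sp3 ✓
C4: sp3 ✓
C5: sp3 ✓
C6: sp
C7: sp
C8: sp3 ✓
C9: sp3 ✓
C10: sp3 ✓
C1, C2, C3, C4, C5, C8, C9, C10 → 8 sp3 carbons.

8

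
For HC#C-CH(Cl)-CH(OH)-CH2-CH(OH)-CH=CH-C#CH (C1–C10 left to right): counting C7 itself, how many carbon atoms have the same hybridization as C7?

C7 is sp2 (one π bond).
C1: sp
C2: sp
C3: sp3
C4: sp3
C5: sp3
C6: sp3
C7: sp2 ✓
C8: sp2 ✓
C9: sp
C10: sp
2 carbons are sp2.

2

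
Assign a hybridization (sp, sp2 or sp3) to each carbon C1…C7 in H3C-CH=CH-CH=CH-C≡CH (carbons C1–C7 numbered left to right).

C1 sp3, C2 sp2, C3 sp2, C4 sp2, C5 sp2, C6 sp, C7 sp

C1 — 4 σ bonds. Steric number 4, so sp3.
C2 carries 3 σ bonds, plus one π bond, giving a steric number of 3, so it is sp2.
C3 (3 σ bonds, plus one π bond) has steric number 3: sp2.
C4 (3 σ bonds, plus one π bond) has steric number 3: sp2.
C5 has 3 σ bonds, plus one π bond: steric number 3 → sp2.
C6 is sp: 2 σ bonds, plus two π bonds, 2 electron-density regions.
C7 carries 2 σ bonds, plus two π bonds, giving a steric number of 2, so it is sp.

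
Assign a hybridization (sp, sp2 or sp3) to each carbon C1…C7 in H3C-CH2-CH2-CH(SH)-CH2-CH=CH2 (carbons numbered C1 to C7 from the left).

C1: 4 σ bonds — 4 electron domains, sp3.
C2 (4 σ bonds) has steric number 4: sp3.
C3 has 4 σ bonds: steric number 4 → sp3.
C4 carries 4 σ bonds, giving a steric number of 4, so it is sp3.
C5 has 4 σ bonds: steric number 4 → sp3.
C6: 3 σ bonds, plus one π bond; 3 regions of electron density → sp2.
C7 is sp2: 3 σ bonds, plus one π bond, 3 electron-density regions.

C1 sp3, C2 sp3, C3 sp3, C4 sp3, C5 sp3, C6 sp2, C7 sp2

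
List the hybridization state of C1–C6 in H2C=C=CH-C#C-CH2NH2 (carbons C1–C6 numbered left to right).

C1 carries 3 σ bonds, plus one π bond, giving a steric number of 3, so it is sp2.
C2 (2 σ bonds, plus two π bonds) has steric number 2: sp.
C3 (3 σ bonds, plus one π bond) has steric number 3: sp2.
C4 is sp: 2 σ bonds, plus two π bonds, 2 electron-density regions.
C5 is sp: 2 σ bonds, plus two π bonds, 2 electron-density regions.
C6: 4 σ bonds — 4 electron domains, sp3.

C1 sp2, C2 sp, C3 sp2, C4 sp, C5 sp, C6 sp3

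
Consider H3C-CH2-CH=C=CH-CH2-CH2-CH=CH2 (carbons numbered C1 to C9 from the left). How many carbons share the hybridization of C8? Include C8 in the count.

C8 is sp2 (one π bond).
C1: sp3
C2: sp3
C3: sp2 ✓
C4: sp
C5: sp2 ✓
C6: sp3
C7: sp3
C8: sp2 ✓
C9: sp2 ✓
4 carbons are sp2.

4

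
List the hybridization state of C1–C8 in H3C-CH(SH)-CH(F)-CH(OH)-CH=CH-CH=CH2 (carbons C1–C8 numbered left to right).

C1 sp3, C2 sp3, C3 sp3, C4 sp3, C5 sp2, C6 sp2, C7 sp2, C8 sp2

C1 has 4 σ bonds: steric number 4 → sp3.
C2 has 4 σ bonds: steric number 4 → sp3.
C3 carries 4 σ bonds, giving a steric number of 4, so it is sp3.
C4 has 4 σ bonds: steric number 4 → sp3.
C5: 3 σ bonds, plus one π bond — 3 electron domains, sp2.
C6: 3 σ bonds, plus one π bond — 3 electron domains, sp2.
C7 is sp2: 3 σ bonds, plus one π bond, 3 electron-density regions.
C8 (3 σ bonds, plus one π bond) has steric number 3: sp2.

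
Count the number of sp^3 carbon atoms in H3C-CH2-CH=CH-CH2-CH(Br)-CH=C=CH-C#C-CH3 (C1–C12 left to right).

5

C1: sp3 ✓
C2: sp3 ✓
C3: sp2
C4: sp2
C5: sp3 ✓
C6: sp3 ✓
C7: sp2
C8: sp
C9: sp2
C10: sp
C11: sp
C12: sp3 ✓
C1, C2, C5, C6, C12 → 5 sp3 carbons.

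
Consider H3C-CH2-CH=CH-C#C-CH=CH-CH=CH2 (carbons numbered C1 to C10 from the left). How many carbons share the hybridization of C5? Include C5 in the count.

2

C5 is sp (two π bonds).
C1: sp3
C2: sp3
C3: sp2
C4: sp2
C5: sp ✓
C6: sp ✓
C7: sp2
C8: sp2
C9: sp2
C10: sp2
2 carbons are sp.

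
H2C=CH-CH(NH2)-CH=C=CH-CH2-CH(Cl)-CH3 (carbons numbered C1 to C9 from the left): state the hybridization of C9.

sp^3

C9 — 4 σ bonds. Steric number 4, so sp3.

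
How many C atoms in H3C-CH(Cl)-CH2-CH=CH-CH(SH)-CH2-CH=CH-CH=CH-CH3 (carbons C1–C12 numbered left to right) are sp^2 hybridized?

6

C1: sp3
C2: sp3
C3: sp3
C4: sp2 ✓
C5: sp2 ✓
C6: sp3
C7: sp3
C8: sp2 ✓
C9: sp2 ✓
C10: sp2 ✓
C11: sp2 ✓
C12: sp3
C4, C5, C8, C9, C10, C11 → 6 sp2 carbons.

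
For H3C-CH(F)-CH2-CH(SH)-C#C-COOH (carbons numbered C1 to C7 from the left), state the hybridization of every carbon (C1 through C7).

C1 sp3, C2 sp3, C3 sp3, C4 sp3, C5 sp, C6 sp, C7 sp2

C1 has 4 σ bonds: steric number 4 → sp3.
C2 has 4 σ bonds: steric number 4 → sp3.
C3 has 4 σ bonds: steric number 4 → sp3.
C4: 4 σ bonds — 4 electron domains, sp3.
C5 — 2 σ bonds, plus two π bonds. Steric number 2, so sp.
C6 is sp: 2 σ bonds, plus two π bonds, 2 electron-density regions.
C7: 3 σ bonds, plus one π bond; 3 regions of electron density → sp2.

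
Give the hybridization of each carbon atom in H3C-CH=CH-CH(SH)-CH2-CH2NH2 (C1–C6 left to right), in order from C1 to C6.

C1 is sp3: 4 σ bonds, 4 electron-density regions.
C2 — 3 σ bonds, plus one π bond. Steric number 3, so sp2.
C3 carries 3 σ bonds, plus one π bond, giving a steric number of 3, so it is sp2.
C4 — 4 σ bonds. Steric number 4, so sp3.
C5 — 4 σ bonds. Steric number 4, so sp3.
C6: 4 σ bonds — 4 electron domains, sp3.

C1 sp3, C2 sp2, C3 sp2, C4 sp3, C5 sp3, C6 sp3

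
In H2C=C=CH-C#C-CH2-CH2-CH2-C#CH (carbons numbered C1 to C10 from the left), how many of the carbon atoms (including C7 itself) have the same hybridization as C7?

3

C7 is sp3 (only σ bonds).
C1: sp2
C2: sp
C3: sp2
C4: sp
C5: sp
C6: sp3 ✓
C7: sp3 ✓
C8: sp3 ✓
C9: sp
C10: sp
3 carbons are sp3.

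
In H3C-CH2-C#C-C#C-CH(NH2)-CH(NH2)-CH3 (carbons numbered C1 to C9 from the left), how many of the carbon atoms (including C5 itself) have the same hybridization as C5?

4

C5 is sp (two π bonds).
C1: sp3
C2: sp3
C3: sp ✓
C4: sp ✓
C5: sp ✓
C6: sp ✓
C7: sp3
C8: sp3
C9: sp3
4 carbons are sp.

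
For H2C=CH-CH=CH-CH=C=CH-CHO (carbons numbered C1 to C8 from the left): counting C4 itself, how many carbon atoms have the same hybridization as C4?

C4 is sp2 (one π bond).
C1: sp2 ✓
C2: sp2 ✓
C3: sp2 ✓
C4: sp2 ✓
C5: sp2 ✓
C6: sp
C7: sp2 ✓
C8: sp2 ✓
7 carbons are sp2.

7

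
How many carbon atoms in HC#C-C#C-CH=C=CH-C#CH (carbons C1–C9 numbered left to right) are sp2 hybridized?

2

C1: sp
C2: sp
C3: sp
C4: sp
C5: sp2 ✓
C6: sp
C7: sp2 ✓
C8: sp
C9: sp
C5, C7 → 2 sp2 carbons.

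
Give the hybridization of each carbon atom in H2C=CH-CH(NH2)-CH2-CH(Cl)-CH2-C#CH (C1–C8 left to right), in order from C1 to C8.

C1 sp2, C2 sp2, C3 sp3, C4 sp3, C5 sp3, C6 sp3, C7 sp, C8 sp

C1 carries 3 σ bonds, plus one π bond, giving a steric number of 3, so it is sp2.
C2 (3 σ bonds, plus one π bond) has steric number 3: sp2.
C3: 4 σ bonds; 4 regions of electron density → sp3.
C4: 4 σ bonds; 4 regions of electron density → sp3.
C5: 4 σ bonds — 4 electron domains, sp3.
C6 — 4 σ bonds. Steric number 4, so sp3.
C7: 2 σ bonds, plus two π bonds — 2 electron domains, sp.
C8 (2 σ bonds, plus two π bonds) has steric number 2: sp.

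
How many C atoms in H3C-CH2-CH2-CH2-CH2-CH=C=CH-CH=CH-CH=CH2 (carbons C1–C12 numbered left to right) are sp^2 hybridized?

6

C1: sp3
C2: sp3
C3: sp3
C4: sp3
C5: sp3
C6: sp2 ✓
C7: sp
C8: sp2 ✓
C9: sp2 ✓
C10: sp2 ✓
C11: sp2 ✓
C12: sp2 ✓
C6, C8, C9, C10, C11, C12 → 6 sp2 carbons.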